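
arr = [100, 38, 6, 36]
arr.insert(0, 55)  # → [55, 100, 38, 6, 36]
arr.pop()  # 36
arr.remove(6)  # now [55, 100, 38]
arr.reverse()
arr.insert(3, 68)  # [38, 100, 55, 68]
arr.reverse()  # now [68, 55, 100, 38]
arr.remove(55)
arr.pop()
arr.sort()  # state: [68, 100]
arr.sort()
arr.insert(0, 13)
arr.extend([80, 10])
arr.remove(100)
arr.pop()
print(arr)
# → [13, 68, 80]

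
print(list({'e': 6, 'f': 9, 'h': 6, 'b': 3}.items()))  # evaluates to [('e', 6), ('f', 9), ('h', 6), ('b', 3)]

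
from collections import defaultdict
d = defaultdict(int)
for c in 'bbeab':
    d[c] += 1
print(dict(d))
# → {'b': 3, 'e': 1, 'a': 1}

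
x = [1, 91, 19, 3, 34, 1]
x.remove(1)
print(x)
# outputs [91, 19, 3, 34, 1]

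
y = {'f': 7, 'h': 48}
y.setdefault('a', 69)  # 69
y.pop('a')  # 69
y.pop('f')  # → 7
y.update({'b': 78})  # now {'h': 48, 'b': 78}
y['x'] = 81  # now {'h': 48, 'b': 78, 'x': 81}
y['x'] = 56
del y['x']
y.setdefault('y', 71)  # 71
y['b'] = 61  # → {'h': 48, 'b': 61, 'y': 71}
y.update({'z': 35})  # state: {'h': 48, 'b': 61, 'y': 71, 'z': 35}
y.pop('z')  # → 35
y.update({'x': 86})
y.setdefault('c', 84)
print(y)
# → {'h': 48, 'b': 61, 'y': 71, 'x': 86, 'c': 84}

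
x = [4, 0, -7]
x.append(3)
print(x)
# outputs [4, 0, -7, 3]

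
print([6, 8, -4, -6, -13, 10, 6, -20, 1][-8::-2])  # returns [8]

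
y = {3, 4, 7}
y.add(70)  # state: {3, 4, 7, 70}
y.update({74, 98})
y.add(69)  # {3, 4, 7, 69, 70, 74, 98}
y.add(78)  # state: {3, 4, 7, 69, 70, 74, 78, 98}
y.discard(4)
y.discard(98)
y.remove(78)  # {3, 7, 69, 70, 74}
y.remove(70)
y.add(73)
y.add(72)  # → {3, 7, 69, 72, 73, 74}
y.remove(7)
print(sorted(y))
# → [3, 69, 72, 73, 74]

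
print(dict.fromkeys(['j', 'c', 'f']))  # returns {'j': None, 'c': None, 'f': None}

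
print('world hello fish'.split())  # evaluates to ['world', 'hello', 'fish']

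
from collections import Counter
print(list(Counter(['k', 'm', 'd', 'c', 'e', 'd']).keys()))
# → ['k', 'm', 'd', 'c', 'e']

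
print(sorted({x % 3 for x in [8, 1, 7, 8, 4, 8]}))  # [1, 2]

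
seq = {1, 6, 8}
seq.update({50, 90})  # {1, 6, 8, 50, 90}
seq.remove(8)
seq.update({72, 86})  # {1, 6, 50, 72, 86, 90}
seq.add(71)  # {1, 6, 50, 71, 72, 86, 90}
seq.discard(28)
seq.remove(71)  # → {1, 6, 50, 72, 86, 90}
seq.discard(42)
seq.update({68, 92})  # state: {1, 6, 50, 68, 72, 86, 90, 92}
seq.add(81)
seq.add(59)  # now {1, 6, 50, 59, 68, 72, 81, 86, 90, 92}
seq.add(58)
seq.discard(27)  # {1, 6, 50, 58, 59, 68, 72, 81, 86, 90, 92}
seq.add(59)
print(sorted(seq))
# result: [1, 6, 50, 58, 59, 68, 72, 81, 86, 90, 92]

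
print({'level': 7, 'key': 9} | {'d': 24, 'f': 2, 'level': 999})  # {'level': 999, 'key': 9, 'd': 24, 'f': 2}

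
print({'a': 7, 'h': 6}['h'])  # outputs 6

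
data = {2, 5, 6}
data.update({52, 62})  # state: {2, 5, 6, 52, 62}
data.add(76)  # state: {2, 5, 6, 52, 62, 76}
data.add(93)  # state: {2, 5, 6, 52, 62, 76, 93}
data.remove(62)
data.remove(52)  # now {2, 5, 6, 76, 93}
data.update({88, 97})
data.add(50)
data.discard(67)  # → {2, 5, 6, 50, 76, 88, 93, 97}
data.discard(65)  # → {2, 5, 6, 50, 76, 88, 93, 97}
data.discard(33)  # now {2, 5, 6, 50, 76, 88, 93, 97}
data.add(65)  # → {2, 5, 6, 50, 65, 76, 88, 93, 97}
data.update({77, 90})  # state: {2, 5, 6, 50, 65, 76, 77, 88, 90, 93, 97}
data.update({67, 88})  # {2, 5, 6, 50, 65, 67, 76, 77, 88, 90, 93, 97}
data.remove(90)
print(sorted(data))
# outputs [2, 5, 6, 50, 65, 67, 76, 77, 88, 93, 97]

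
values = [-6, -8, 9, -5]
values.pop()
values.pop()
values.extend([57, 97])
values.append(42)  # [-6, -8, 57, 97, 42]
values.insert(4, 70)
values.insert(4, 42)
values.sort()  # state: [-8, -6, 42, 42, 57, 70, 97]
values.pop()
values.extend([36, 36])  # [-8, -6, 42, 42, 57, 70, 36, 36]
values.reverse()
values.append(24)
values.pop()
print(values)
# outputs [36, 36, 70, 57, 42, 42, -6, -8]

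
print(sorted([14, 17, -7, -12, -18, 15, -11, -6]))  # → [-18, -12, -11, -7, -6, 14, 15, 17]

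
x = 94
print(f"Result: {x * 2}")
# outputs Result: 188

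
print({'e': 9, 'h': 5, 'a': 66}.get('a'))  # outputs 66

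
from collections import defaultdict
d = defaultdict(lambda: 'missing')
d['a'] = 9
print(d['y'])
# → missing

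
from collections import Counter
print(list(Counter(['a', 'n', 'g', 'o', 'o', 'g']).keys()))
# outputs ['a', 'n', 'g', 'o']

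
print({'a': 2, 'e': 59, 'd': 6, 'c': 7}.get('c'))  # 7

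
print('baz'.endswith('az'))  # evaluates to True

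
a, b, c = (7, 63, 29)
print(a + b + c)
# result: 99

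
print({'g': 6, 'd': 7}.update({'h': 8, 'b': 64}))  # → None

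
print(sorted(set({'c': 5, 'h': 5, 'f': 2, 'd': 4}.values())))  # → [2, 4, 5]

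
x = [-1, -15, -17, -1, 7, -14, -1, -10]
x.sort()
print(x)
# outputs [-17, -15, -14, -10, -1, -1, -1, 7]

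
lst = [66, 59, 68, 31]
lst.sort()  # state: [31, 59, 66, 68]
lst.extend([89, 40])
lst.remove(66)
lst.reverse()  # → [40, 89, 68, 59, 31]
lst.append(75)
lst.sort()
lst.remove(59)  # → [31, 40, 68, 75, 89]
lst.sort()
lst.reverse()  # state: [89, 75, 68, 40, 31]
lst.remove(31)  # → [89, 75, 68, 40]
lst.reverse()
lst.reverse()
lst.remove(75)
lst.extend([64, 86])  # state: [89, 68, 40, 64, 86]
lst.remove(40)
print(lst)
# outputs [89, 68, 64, 86]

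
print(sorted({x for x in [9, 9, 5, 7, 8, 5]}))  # [5, 7, 8, 9]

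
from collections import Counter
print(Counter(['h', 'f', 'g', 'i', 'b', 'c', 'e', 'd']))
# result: Counter({'h': 1, 'f': 1, 'g': 1, 'i': 1, 'b': 1, 'c': 1, 'e': 1, 'd': 1})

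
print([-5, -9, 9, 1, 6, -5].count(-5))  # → 2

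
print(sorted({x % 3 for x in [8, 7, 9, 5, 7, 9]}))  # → [0, 1, 2]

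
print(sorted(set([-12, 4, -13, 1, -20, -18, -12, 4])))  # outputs [-20, -18, -13, -12, 1, 4]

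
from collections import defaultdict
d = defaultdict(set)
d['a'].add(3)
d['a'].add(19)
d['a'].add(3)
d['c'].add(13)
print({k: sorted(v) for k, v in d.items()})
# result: {'a': [3, 19], 'c': [13]}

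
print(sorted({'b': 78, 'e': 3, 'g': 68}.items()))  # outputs [('b', 78), ('e', 3), ('g', 68)]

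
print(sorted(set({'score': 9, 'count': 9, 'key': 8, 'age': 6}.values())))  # [6, 8, 9]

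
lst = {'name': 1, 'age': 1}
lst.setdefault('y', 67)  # 67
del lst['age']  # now {'name': 1, 'y': 67}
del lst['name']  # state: {'y': 67}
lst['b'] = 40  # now {'y': 67, 'b': 40}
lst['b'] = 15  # {'y': 67, 'b': 15}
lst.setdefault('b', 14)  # 15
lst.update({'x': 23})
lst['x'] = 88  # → {'y': 67, 'b': 15, 'x': 88}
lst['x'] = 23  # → {'y': 67, 'b': 15, 'x': 23}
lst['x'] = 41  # {'y': 67, 'b': 15, 'x': 41}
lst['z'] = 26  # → {'y': 67, 'b': 15, 'x': 41, 'z': 26}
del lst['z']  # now {'y': 67, 'b': 15, 'x': 41}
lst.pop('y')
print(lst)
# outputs {'b': 15, 'x': 41}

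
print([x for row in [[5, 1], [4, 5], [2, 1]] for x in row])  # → [5, 1, 4, 5, 2, 1]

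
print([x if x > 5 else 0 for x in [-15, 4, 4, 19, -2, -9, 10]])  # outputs [0, 0, 0, 19, 0, 0, 10]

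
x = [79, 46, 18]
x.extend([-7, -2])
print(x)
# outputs [79, 46, 18, -7, -2]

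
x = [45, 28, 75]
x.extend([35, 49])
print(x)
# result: [45, 28, 75, 35, 49]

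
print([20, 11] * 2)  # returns [20, 11, 20, 11]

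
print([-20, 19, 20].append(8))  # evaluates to None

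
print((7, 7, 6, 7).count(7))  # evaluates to 3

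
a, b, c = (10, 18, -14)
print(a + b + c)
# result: 14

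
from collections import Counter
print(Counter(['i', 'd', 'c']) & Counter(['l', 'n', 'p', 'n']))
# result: Counter()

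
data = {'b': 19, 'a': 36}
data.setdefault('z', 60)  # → 60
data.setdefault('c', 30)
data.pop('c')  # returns 30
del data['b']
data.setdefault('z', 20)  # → 60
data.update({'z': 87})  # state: {'a': 36, 'z': 87}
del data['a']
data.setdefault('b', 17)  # 17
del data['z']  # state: {'b': 17}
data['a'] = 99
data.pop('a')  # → 99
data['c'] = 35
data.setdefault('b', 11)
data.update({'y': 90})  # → {'b': 17, 'c': 35, 'y': 90}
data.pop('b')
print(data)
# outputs {'c': 35, 'y': 90}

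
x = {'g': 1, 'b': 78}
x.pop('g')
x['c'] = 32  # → {'b': 78, 'c': 32}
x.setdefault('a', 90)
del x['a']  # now {'b': 78, 'c': 32}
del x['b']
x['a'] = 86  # {'c': 32, 'a': 86}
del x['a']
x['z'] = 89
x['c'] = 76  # {'c': 76, 'z': 89}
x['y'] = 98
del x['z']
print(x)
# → {'c': 76, 'y': 98}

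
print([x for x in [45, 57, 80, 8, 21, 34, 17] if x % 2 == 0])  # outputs [80, 8, 34]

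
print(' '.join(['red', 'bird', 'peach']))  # red bird peach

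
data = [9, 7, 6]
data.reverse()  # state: [6, 7, 9]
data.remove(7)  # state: [6, 9]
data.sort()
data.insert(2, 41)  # [6, 9, 41]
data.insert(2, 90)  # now [6, 9, 90, 41]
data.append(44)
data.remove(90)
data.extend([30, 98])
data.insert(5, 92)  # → [6, 9, 41, 44, 30, 92, 98]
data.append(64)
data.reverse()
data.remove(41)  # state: [64, 98, 92, 30, 44, 9, 6]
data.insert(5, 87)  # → [64, 98, 92, 30, 44, 87, 9, 6]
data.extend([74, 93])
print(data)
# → [64, 98, 92, 30, 44, 87, 9, 6, 74, 93]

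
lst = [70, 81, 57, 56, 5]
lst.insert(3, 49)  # [70, 81, 57, 49, 56, 5]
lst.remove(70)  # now [81, 57, 49, 56, 5]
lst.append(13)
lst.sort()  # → [5, 13, 49, 56, 57, 81]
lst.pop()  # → 81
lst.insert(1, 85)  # [5, 85, 13, 49, 56, 57]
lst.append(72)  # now [5, 85, 13, 49, 56, 57, 72]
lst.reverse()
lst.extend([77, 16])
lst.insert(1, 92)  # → [72, 92, 57, 56, 49, 13, 85, 5, 77, 16]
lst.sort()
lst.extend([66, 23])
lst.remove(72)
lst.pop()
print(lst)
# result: [5, 13, 16, 49, 56, 57, 77, 85, 92, 66]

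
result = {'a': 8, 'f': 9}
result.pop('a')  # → 8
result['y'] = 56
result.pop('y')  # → 56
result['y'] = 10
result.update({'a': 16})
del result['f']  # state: {'y': 10, 'a': 16}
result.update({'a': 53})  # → {'y': 10, 'a': 53}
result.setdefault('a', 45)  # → 53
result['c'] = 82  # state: {'y': 10, 'a': 53, 'c': 82}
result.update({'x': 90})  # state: {'y': 10, 'a': 53, 'c': 82, 'x': 90}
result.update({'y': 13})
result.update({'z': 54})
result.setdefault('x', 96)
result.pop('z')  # 54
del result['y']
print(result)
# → {'a': 53, 'c': 82, 'x': 90}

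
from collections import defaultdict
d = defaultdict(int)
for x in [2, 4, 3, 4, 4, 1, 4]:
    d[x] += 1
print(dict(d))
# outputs {2: 1, 4: 4, 3: 1, 1: 1}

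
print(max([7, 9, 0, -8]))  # 9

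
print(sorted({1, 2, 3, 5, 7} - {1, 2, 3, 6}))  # [5, 7]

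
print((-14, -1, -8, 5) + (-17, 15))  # (-14, -1, -8, 5, -17, 15)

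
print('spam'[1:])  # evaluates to pam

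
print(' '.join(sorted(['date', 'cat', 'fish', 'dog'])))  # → cat date dog fish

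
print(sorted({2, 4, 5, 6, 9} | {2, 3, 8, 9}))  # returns [2, 3, 4, 5, 6, 8, 9]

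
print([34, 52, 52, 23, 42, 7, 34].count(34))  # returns 2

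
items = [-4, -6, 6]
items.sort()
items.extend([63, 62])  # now [-6, -4, 6, 63, 62]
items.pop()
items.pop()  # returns 63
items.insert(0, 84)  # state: [84, -6, -4, 6]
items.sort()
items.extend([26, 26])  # [-6, -4, 6, 84, 26, 26]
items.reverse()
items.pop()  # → -6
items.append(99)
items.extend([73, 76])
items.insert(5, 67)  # [26, 26, 84, 6, -4, 67, 99, 73, 76]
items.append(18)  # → [26, 26, 84, 6, -4, 67, 99, 73, 76, 18]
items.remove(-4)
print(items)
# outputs [26, 26, 84, 6, 67, 99, 73, 76, 18]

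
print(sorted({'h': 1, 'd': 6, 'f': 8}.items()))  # [('d', 6), ('f', 8), ('h', 1)]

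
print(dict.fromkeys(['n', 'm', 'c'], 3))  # {'n': 3, 'm': 3, 'c': 3}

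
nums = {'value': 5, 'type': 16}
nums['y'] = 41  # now {'value': 5, 'type': 16, 'y': 41}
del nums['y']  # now {'value': 5, 'type': 16}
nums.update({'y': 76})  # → {'value': 5, 'type': 16, 'y': 76}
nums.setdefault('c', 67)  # 67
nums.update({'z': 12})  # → {'value': 5, 'type': 16, 'y': 76, 'c': 67, 'z': 12}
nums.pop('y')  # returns 76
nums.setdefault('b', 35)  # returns 35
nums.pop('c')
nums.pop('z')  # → 12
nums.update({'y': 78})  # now {'value': 5, 'type': 16, 'b': 35, 'y': 78}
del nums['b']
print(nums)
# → {'value': 5, 'type': 16, 'y': 78}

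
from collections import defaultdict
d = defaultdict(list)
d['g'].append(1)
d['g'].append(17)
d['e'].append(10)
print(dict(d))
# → {'g': [1, 17], 'e': [10]}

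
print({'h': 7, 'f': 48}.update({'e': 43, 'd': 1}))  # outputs None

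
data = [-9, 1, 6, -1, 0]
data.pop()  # 0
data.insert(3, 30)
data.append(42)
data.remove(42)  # [-9, 1, 6, 30, -1]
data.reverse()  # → [-1, 30, 6, 1, -9]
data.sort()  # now [-9, -1, 1, 6, 30]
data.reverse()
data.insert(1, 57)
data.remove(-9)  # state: [30, 57, 6, 1, -1]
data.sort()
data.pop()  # 57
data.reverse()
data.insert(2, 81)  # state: [30, 6, 81, 1, -1]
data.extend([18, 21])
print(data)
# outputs [30, 6, 81, 1, -1, 18, 21]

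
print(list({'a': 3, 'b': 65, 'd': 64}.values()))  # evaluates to [3, 65, 64]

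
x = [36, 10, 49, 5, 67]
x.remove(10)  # [36, 49, 5, 67]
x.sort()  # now [5, 36, 49, 67]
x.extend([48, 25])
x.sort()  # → [5, 25, 36, 48, 49, 67]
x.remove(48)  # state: [5, 25, 36, 49, 67]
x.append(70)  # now [5, 25, 36, 49, 67, 70]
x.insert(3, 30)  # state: [5, 25, 36, 30, 49, 67, 70]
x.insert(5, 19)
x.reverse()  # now [70, 67, 19, 49, 30, 36, 25, 5]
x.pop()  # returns 5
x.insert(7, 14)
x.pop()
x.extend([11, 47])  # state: [70, 67, 19, 49, 30, 36, 25, 11, 47]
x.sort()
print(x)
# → [11, 19, 25, 30, 36, 47, 49, 67, 70]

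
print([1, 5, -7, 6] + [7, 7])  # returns [1, 5, -7, 6, 7, 7]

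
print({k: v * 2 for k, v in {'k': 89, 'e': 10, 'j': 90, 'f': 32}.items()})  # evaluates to {'k': 178, 'e': 20, 'j': 180, 'f': 64}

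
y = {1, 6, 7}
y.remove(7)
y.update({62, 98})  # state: {1, 6, 62, 98}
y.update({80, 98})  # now {1, 6, 62, 80, 98}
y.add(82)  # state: {1, 6, 62, 80, 82, 98}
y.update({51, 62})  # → {1, 6, 51, 62, 80, 82, 98}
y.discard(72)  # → {1, 6, 51, 62, 80, 82, 98}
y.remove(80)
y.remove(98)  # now {1, 6, 51, 62, 82}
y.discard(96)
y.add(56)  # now {1, 6, 51, 56, 62, 82}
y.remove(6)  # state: {1, 51, 56, 62, 82}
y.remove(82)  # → {1, 51, 56, 62}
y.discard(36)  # {1, 51, 56, 62}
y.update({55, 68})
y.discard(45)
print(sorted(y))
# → [1, 51, 55, 56, 62, 68]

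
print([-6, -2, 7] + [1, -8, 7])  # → [-6, -2, 7, 1, -8, 7]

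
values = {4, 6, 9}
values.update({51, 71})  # {4, 6, 9, 51, 71}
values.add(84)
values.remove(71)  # {4, 6, 9, 51, 84}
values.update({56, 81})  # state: {4, 6, 9, 51, 56, 81, 84}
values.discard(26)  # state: {4, 6, 9, 51, 56, 81, 84}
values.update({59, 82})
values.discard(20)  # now {4, 6, 9, 51, 56, 59, 81, 82, 84}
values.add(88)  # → {4, 6, 9, 51, 56, 59, 81, 82, 84, 88}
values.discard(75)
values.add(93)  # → {4, 6, 9, 51, 56, 59, 81, 82, 84, 88, 93}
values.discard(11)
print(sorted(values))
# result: [4, 6, 9, 51, 56, 59, 81, 82, 84, 88, 93]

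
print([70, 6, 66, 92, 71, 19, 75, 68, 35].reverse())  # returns None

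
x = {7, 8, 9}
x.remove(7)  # {8, 9}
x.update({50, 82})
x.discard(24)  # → {8, 9, 50, 82}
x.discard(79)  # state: {8, 9, 50, 82}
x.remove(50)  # {8, 9, 82}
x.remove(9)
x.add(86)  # {8, 82, 86}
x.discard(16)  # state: {8, 82, 86}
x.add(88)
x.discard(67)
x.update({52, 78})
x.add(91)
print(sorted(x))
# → [8, 52, 78, 82, 86, 88, 91]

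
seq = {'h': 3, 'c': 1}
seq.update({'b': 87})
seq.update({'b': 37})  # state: {'h': 3, 'c': 1, 'b': 37}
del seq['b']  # {'h': 3, 'c': 1}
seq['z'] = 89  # {'h': 3, 'c': 1, 'z': 89}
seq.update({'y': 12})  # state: {'h': 3, 'c': 1, 'z': 89, 'y': 12}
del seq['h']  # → {'c': 1, 'z': 89, 'y': 12}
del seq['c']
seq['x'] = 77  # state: {'z': 89, 'y': 12, 'x': 77}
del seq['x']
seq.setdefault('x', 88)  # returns 88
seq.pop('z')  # 89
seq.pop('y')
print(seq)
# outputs {'x': 88}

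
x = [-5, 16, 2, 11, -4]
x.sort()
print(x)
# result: [-5, -4, 2, 11, 16]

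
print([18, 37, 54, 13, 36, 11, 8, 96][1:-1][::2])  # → [37, 13, 11]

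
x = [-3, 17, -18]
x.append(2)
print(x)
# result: [-3, 17, -18, 2]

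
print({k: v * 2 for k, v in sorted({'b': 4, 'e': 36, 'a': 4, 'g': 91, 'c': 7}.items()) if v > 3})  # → {'a': 8, 'b': 8, 'c': 14, 'e': 72, 'g': 182}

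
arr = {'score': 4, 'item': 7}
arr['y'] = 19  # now {'score': 4, 'item': 7, 'y': 19}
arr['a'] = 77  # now {'score': 4, 'item': 7, 'y': 19, 'a': 77}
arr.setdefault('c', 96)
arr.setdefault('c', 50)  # 96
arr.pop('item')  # 7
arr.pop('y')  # 19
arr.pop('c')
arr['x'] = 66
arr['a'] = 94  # {'score': 4, 'a': 94, 'x': 66}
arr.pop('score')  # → 4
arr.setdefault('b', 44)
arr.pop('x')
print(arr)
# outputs {'a': 94, 'b': 44}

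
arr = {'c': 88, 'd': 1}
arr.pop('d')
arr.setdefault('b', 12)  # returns 12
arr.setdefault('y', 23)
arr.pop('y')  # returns 23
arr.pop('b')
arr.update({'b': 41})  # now {'c': 88, 'b': 41}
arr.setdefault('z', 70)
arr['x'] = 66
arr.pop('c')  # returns 88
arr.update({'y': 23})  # {'b': 41, 'z': 70, 'x': 66, 'y': 23}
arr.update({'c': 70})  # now {'b': 41, 'z': 70, 'x': 66, 'y': 23, 'c': 70}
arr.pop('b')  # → 41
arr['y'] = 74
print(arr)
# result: {'z': 70, 'x': 66, 'y': 74, 'c': 70}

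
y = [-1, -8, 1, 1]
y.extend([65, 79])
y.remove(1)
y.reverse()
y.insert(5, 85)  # [79, 65, 1, -8, -1, 85]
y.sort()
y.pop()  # 85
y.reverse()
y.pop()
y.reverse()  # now [-1, 1, 65, 79]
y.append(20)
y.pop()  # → 20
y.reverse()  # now [79, 65, 1, -1]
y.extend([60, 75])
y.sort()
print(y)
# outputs [-1, 1, 60, 65, 75, 79]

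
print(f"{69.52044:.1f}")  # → 69.5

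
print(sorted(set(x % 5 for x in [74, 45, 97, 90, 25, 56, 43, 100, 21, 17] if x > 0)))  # [0, 1, 2, 3, 4]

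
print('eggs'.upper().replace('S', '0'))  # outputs EGG0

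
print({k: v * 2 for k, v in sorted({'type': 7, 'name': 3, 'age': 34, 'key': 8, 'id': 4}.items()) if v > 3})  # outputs {'age': 68, 'id': 8, 'key': 16, 'type': 14}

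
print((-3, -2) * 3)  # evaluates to (-3, -2, -3, -2, -3, -2)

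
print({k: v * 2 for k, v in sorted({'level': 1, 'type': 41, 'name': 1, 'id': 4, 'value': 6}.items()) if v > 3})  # {'id': 8, 'type': 82, 'value': 12}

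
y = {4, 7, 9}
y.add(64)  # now {4, 7, 9, 64}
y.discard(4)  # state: {7, 9, 64}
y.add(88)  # {7, 9, 64, 88}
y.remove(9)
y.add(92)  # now {7, 64, 88, 92}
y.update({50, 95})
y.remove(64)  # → {7, 50, 88, 92, 95}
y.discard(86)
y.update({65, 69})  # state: {7, 50, 65, 69, 88, 92, 95}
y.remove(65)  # {7, 50, 69, 88, 92, 95}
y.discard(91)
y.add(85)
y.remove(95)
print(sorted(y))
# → [7, 50, 69, 85, 88, 92]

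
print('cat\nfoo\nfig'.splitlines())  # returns ['cat', 'foo', 'fig']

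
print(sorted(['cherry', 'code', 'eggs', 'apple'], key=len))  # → ['code', 'eggs', 'apple', 'cherry']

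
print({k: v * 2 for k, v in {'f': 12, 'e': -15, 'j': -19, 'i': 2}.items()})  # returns {'f': 24, 'e': -30, 'j': -38, 'i': 4}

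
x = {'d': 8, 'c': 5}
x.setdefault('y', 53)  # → 53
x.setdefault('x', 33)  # 33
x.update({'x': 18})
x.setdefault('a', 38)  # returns 38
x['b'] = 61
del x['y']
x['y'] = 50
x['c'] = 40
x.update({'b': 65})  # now {'d': 8, 'c': 40, 'x': 18, 'a': 38, 'b': 65, 'y': 50}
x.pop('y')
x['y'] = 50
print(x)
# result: {'d': 8, 'c': 40, 'x': 18, 'a': 38, 'b': 65, 'y': 50}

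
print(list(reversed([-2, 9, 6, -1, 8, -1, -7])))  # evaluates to [-7, -1, 8, -1, 6, 9, -2]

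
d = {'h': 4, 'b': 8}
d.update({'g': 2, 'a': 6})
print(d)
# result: {'h': 4, 'b': 8, 'g': 2, 'a': 6}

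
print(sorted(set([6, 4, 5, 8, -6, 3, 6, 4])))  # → [-6, 3, 4, 5, 6, 8]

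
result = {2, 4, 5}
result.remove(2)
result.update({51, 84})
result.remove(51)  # {4, 5, 84}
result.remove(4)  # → {5, 84}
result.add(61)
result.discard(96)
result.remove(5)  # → {61, 84}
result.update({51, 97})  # {51, 61, 84, 97}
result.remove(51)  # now {61, 84, 97}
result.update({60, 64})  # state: {60, 61, 64, 84, 97}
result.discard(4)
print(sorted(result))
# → [60, 61, 64, 84, 97]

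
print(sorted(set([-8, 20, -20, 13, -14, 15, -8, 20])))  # [-20, -14, -8, 13, 15, 20]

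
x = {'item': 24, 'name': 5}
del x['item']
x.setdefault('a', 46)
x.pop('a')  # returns 46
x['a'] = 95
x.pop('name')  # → 5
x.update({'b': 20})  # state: {'a': 95, 'b': 20}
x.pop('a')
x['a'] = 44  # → {'b': 20, 'a': 44}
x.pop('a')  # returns 44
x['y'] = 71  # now {'b': 20, 'y': 71}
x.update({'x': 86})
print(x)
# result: {'b': 20, 'y': 71, 'x': 86}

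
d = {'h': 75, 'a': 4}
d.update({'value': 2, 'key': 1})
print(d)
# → {'h': 75, 'a': 4, 'value': 2, 'key': 1}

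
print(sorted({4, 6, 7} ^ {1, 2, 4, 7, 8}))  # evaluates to [1, 2, 6, 8]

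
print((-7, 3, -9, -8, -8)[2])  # -9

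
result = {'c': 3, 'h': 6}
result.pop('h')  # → 6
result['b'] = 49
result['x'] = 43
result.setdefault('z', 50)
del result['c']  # {'b': 49, 'x': 43, 'z': 50}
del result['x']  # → {'b': 49, 'z': 50}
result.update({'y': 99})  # {'b': 49, 'z': 50, 'y': 99}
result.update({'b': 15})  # {'b': 15, 'z': 50, 'y': 99}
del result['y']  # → {'b': 15, 'z': 50}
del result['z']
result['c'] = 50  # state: {'b': 15, 'c': 50}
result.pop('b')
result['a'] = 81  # {'c': 50, 'a': 81}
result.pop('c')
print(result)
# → {'a': 81}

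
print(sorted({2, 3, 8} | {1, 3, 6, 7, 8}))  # [1, 2, 3, 6, 7, 8]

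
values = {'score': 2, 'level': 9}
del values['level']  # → {'score': 2}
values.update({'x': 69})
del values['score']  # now {'x': 69}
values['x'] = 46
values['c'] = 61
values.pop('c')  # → 61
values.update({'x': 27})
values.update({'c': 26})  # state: {'x': 27, 'c': 26}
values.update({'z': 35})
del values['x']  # {'c': 26, 'z': 35}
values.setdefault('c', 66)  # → 26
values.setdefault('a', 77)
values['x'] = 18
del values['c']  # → {'z': 35, 'a': 77, 'x': 18}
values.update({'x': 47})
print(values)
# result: {'z': 35, 'a': 77, 'x': 47}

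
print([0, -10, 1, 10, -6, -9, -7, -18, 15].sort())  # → None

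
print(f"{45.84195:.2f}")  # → 45.84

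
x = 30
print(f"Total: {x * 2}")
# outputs Total: 60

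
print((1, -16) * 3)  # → (1, -16, 1, -16, 1, -16)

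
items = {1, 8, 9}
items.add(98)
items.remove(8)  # {1, 9, 98}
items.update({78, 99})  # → {1, 9, 78, 98, 99}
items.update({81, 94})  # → {1, 9, 78, 81, 94, 98, 99}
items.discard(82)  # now {1, 9, 78, 81, 94, 98, 99}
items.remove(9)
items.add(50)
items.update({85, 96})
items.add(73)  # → {1, 50, 73, 78, 81, 85, 94, 96, 98, 99}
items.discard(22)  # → {1, 50, 73, 78, 81, 85, 94, 96, 98, 99}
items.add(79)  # {1, 50, 73, 78, 79, 81, 85, 94, 96, 98, 99}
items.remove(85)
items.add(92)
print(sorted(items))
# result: [1, 50, 73, 78, 79, 81, 92, 94, 96, 98, 99]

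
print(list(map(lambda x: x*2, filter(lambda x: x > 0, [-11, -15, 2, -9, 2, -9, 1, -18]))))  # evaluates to [4, 4, 2]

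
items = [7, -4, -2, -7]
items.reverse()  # [-7, -2, -4, 7]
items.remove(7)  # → [-7, -2, -4]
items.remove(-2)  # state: [-7, -4]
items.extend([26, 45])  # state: [-7, -4, 26, 45]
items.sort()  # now [-7, -4, 26, 45]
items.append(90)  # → [-7, -4, 26, 45, 90]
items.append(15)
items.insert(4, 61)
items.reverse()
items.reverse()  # [-7, -4, 26, 45, 61, 90, 15]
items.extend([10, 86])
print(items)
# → [-7, -4, 26, 45, 61, 90, 15, 10, 86]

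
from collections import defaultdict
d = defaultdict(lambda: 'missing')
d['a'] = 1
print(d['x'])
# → missing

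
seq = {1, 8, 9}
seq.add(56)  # {1, 8, 9, 56}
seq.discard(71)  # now {1, 8, 9, 56}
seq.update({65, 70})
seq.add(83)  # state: {1, 8, 9, 56, 65, 70, 83}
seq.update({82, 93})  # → {1, 8, 9, 56, 65, 70, 82, 83, 93}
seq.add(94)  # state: {1, 8, 9, 56, 65, 70, 82, 83, 93, 94}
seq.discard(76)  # {1, 8, 9, 56, 65, 70, 82, 83, 93, 94}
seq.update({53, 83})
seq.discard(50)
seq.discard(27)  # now {1, 8, 9, 53, 56, 65, 70, 82, 83, 93, 94}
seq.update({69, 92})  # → {1, 8, 9, 53, 56, 65, 69, 70, 82, 83, 92, 93, 94}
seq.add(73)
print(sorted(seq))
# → [1, 8, 9, 53, 56, 65, 69, 70, 73, 82, 83, 92, 93, 94]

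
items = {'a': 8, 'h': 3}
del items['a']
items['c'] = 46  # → {'h': 3, 'c': 46}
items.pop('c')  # 46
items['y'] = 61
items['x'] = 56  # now {'h': 3, 'y': 61, 'x': 56}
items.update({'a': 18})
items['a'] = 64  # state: {'h': 3, 'y': 61, 'x': 56, 'a': 64}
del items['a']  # {'h': 3, 'y': 61, 'x': 56}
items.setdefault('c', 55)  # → 55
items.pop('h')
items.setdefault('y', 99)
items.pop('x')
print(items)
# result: {'y': 61, 'c': 55}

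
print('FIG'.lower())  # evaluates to fig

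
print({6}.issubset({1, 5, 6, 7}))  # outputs True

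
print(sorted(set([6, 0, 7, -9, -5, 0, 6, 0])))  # [-9, -5, 0, 6, 7]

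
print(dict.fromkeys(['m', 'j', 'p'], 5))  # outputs {'m': 5, 'j': 5, 'p': 5}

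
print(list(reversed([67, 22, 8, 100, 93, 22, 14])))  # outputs [14, 22, 93, 100, 8, 22, 67]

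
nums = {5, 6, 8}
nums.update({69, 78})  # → {5, 6, 8, 69, 78}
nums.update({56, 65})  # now {5, 6, 8, 56, 65, 69, 78}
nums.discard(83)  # {5, 6, 8, 56, 65, 69, 78}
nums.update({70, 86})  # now {5, 6, 8, 56, 65, 69, 70, 78, 86}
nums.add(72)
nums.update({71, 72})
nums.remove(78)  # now {5, 6, 8, 56, 65, 69, 70, 71, 72, 86}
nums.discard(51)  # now {5, 6, 8, 56, 65, 69, 70, 71, 72, 86}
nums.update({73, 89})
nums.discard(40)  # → {5, 6, 8, 56, 65, 69, 70, 71, 72, 73, 86, 89}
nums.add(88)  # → {5, 6, 8, 56, 65, 69, 70, 71, 72, 73, 86, 88, 89}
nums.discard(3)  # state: {5, 6, 8, 56, 65, 69, 70, 71, 72, 73, 86, 88, 89}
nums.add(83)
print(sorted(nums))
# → [5, 6, 8, 56, 65, 69, 70, 71, 72, 73, 83, 86, 88, 89]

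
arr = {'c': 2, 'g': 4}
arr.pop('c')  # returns 2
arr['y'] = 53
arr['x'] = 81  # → {'g': 4, 'y': 53, 'x': 81}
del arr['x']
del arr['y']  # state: {'g': 4}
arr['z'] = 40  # {'g': 4, 'z': 40}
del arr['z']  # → {'g': 4}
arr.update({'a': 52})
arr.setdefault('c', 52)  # 52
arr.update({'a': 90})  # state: {'g': 4, 'a': 90, 'c': 52}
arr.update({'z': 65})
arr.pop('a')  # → 90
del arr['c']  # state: {'g': 4, 'z': 65}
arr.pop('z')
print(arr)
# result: {'g': 4}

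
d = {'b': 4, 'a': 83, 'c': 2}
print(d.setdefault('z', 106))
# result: 106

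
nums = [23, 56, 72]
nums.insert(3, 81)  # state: [23, 56, 72, 81]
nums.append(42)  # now [23, 56, 72, 81, 42]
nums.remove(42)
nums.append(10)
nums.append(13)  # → [23, 56, 72, 81, 10, 13]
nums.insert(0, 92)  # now [92, 23, 56, 72, 81, 10, 13]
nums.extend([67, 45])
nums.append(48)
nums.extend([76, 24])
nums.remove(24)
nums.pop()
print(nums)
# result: [92, 23, 56, 72, 81, 10, 13, 67, 45, 48]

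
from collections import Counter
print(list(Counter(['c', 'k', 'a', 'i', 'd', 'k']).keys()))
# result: ['c', 'k', 'a', 'i', 'd']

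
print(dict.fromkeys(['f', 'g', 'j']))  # {'f': None, 'g': None, 'j': None}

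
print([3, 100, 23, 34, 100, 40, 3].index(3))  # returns 0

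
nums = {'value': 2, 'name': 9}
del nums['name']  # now {'value': 2}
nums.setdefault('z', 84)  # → 84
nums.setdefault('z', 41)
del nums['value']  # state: {'z': 84}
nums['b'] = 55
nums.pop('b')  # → 55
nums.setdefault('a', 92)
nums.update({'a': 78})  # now {'z': 84, 'a': 78}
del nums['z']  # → {'a': 78}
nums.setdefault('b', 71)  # 71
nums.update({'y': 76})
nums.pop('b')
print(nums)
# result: {'a': 78, 'y': 76}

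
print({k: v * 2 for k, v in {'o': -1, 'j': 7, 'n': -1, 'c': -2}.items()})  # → {'o': -2, 'j': 14, 'n': -2, 'c': -4}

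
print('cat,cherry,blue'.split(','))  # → ['cat', 'cherry', 'blue']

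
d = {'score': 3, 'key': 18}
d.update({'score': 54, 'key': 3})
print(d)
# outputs {'score': 54, 'key': 3}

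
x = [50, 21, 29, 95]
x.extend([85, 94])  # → [50, 21, 29, 95, 85, 94]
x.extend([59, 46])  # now [50, 21, 29, 95, 85, 94, 59, 46]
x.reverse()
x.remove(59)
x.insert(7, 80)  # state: [46, 94, 85, 95, 29, 21, 50, 80]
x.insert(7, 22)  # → [46, 94, 85, 95, 29, 21, 50, 22, 80]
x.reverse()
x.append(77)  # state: [80, 22, 50, 21, 29, 95, 85, 94, 46, 77]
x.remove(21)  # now [80, 22, 50, 29, 95, 85, 94, 46, 77]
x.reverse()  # [77, 46, 94, 85, 95, 29, 50, 22, 80]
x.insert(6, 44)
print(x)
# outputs [77, 46, 94, 85, 95, 29, 44, 50, 22, 80]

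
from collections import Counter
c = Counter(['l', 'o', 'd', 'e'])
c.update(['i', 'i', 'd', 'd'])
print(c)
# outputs Counter({'d': 3, 'i': 2, 'l': 1, 'o': 1, 'e': 1})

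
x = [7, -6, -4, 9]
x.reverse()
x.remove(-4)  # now [9, -6, 7]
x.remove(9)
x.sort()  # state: [-6, 7]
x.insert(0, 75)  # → [75, -6, 7]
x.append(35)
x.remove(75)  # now [-6, 7, 35]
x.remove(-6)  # [7, 35]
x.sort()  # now [7, 35]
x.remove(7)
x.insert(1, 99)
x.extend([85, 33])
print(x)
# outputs [35, 99, 85, 33]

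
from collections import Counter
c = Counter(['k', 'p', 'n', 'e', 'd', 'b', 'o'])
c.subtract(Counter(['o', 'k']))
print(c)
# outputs Counter({'p': 1, 'n': 1, 'e': 1, 'd': 1, 'b': 1, 'k': 0, 'o': 0})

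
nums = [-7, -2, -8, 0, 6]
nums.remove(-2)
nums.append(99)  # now [-7, -8, 0, 6, 99]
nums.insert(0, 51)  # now [51, -7, -8, 0, 6, 99]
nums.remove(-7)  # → [51, -8, 0, 6, 99]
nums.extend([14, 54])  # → [51, -8, 0, 6, 99, 14, 54]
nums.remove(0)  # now [51, -8, 6, 99, 14, 54]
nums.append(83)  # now [51, -8, 6, 99, 14, 54, 83]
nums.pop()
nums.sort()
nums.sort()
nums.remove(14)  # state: [-8, 6, 51, 54, 99]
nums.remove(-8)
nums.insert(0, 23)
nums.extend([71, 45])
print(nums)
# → [23, 6, 51, 54, 99, 71, 45]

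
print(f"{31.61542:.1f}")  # 31.6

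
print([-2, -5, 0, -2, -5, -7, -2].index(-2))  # 0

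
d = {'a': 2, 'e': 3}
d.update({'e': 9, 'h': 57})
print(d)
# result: {'a': 2, 'e': 9, 'h': 57}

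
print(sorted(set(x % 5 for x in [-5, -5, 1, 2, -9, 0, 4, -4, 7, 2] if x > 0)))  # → [1, 2, 4]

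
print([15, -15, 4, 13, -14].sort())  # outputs None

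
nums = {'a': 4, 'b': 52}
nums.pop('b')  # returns 52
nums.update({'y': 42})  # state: {'a': 4, 'y': 42}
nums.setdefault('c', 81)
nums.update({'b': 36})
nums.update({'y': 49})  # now {'a': 4, 'y': 49, 'c': 81, 'b': 36}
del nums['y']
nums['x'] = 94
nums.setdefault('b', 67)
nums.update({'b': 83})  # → {'a': 4, 'c': 81, 'b': 83, 'x': 94}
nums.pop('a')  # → 4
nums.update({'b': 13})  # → {'c': 81, 'b': 13, 'x': 94}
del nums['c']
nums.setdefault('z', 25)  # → 25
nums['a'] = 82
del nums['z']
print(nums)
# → {'b': 13, 'x': 94, 'a': 82}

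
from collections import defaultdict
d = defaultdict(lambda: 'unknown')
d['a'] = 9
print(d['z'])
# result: unknown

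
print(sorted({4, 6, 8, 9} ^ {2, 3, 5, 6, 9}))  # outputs [2, 3, 4, 5, 8]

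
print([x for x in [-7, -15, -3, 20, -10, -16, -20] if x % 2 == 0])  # [20, -10, -16, -20]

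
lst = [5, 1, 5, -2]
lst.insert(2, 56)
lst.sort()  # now [-2, 1, 5, 5, 56]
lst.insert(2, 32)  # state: [-2, 1, 32, 5, 5, 56]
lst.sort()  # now [-2, 1, 5, 5, 32, 56]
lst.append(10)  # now [-2, 1, 5, 5, 32, 56, 10]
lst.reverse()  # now [10, 56, 32, 5, 5, 1, -2]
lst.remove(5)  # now [10, 56, 32, 5, 1, -2]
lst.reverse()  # [-2, 1, 5, 32, 56, 10]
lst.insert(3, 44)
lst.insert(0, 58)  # [58, -2, 1, 5, 44, 32, 56, 10]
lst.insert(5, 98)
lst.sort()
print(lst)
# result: [-2, 1, 5, 10, 32, 44, 56, 58, 98]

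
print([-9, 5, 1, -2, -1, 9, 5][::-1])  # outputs [5, 9, -1, -2, 1, 5, -9]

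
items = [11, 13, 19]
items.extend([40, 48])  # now [11, 13, 19, 40, 48]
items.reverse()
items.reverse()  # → [11, 13, 19, 40, 48]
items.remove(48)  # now [11, 13, 19, 40]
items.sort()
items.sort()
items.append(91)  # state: [11, 13, 19, 40, 91]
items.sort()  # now [11, 13, 19, 40, 91]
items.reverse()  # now [91, 40, 19, 13, 11]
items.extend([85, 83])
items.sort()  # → [11, 13, 19, 40, 83, 85, 91]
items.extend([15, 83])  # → [11, 13, 19, 40, 83, 85, 91, 15, 83]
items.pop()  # 83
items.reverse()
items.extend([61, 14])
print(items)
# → [15, 91, 85, 83, 40, 19, 13, 11, 61, 14]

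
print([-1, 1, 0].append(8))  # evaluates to None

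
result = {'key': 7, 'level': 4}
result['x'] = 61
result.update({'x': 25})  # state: {'key': 7, 'level': 4, 'x': 25}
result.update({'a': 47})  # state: {'key': 7, 'level': 4, 'x': 25, 'a': 47}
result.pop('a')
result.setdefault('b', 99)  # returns 99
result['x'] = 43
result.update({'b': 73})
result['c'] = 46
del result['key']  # {'level': 4, 'x': 43, 'b': 73, 'c': 46}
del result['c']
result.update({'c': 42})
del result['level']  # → {'x': 43, 'b': 73, 'c': 42}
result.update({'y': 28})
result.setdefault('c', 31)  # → 42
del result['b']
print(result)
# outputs {'x': 43, 'c': 42, 'y': 28}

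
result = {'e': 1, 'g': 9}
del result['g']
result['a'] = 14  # {'e': 1, 'a': 14}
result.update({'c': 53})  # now {'e': 1, 'a': 14, 'c': 53}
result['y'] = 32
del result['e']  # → {'a': 14, 'c': 53, 'y': 32}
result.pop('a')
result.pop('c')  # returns 53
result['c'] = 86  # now {'y': 32, 'c': 86}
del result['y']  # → {'c': 86}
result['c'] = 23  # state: {'c': 23}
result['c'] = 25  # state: {'c': 25}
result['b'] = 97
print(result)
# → {'c': 25, 'b': 97}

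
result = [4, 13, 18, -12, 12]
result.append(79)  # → [4, 13, 18, -12, 12, 79]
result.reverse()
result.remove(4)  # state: [79, 12, -12, 18, 13]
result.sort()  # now [-12, 12, 13, 18, 79]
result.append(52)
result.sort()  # [-12, 12, 13, 18, 52, 79]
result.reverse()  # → [79, 52, 18, 13, 12, -12]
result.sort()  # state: [-12, 12, 13, 18, 52, 79]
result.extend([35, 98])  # [-12, 12, 13, 18, 52, 79, 35, 98]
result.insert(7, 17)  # [-12, 12, 13, 18, 52, 79, 35, 17, 98]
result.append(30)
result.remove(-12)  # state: [12, 13, 18, 52, 79, 35, 17, 98, 30]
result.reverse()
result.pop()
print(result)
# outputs [30, 98, 17, 35, 79, 52, 18, 13]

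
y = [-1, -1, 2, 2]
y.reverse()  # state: [2, 2, -1, -1]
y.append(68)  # [2, 2, -1, -1, 68]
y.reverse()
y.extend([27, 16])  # [68, -1, -1, 2, 2, 27, 16]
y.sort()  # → [-1, -1, 2, 2, 16, 27, 68]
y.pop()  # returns 68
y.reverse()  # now [27, 16, 2, 2, -1, -1]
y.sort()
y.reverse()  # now [27, 16, 2, 2, -1, -1]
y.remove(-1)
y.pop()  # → -1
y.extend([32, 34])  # [27, 16, 2, 2, 32, 34]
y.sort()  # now [2, 2, 16, 27, 32, 34]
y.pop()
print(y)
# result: [2, 2, 16, 27, 32]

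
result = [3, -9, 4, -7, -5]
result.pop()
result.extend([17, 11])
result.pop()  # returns 11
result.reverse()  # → [17, -7, 4, -9, 3]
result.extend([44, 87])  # [17, -7, 4, -9, 3, 44, 87]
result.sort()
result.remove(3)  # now [-9, -7, 4, 17, 44, 87]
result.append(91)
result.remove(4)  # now [-9, -7, 17, 44, 87, 91]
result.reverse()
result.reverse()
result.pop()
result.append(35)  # [-9, -7, 17, 44, 87, 35]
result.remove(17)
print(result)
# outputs [-9, -7, 44, 87, 35]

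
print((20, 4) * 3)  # (20, 4, 20, 4, 20, 4)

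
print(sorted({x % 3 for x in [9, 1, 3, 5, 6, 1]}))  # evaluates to [0, 1, 2]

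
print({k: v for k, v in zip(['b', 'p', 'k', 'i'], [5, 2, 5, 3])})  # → {'b': 5, 'p': 2, 'k': 5, 'i': 3}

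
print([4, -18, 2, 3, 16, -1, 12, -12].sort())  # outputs None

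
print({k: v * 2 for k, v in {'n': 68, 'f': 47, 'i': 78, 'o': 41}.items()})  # {'n': 136, 'f': 94, 'i': 156, 'o': 82}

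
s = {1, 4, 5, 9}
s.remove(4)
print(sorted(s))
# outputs [1, 5, 9]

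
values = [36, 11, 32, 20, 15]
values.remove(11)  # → [36, 32, 20, 15]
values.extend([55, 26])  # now [36, 32, 20, 15, 55, 26]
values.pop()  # 26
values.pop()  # 55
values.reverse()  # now [15, 20, 32, 36]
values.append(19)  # [15, 20, 32, 36, 19]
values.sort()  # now [15, 19, 20, 32, 36]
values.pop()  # 36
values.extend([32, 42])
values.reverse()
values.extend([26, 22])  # [42, 32, 32, 20, 19, 15, 26, 22]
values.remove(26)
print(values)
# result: [42, 32, 32, 20, 19, 15, 22]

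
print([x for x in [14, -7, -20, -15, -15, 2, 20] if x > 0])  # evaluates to [14, 2, 20]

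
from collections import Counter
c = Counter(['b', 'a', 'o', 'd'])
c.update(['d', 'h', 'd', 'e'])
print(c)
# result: Counter({'d': 3, 'b': 1, 'a': 1, 'o': 1, 'h': 1, 'e': 1})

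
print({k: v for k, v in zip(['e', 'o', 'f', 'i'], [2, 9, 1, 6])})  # {'e': 2, 'o': 9, 'f': 1, 'i': 6}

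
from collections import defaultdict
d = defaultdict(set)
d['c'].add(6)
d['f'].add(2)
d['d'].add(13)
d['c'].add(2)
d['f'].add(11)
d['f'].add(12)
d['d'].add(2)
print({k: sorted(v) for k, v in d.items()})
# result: {'c': [2, 6], 'f': [2, 11, 12], 'd': [2, 13]}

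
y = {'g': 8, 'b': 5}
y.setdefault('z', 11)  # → 11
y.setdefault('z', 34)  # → 11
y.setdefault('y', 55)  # 55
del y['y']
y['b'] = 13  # {'g': 8, 'b': 13, 'z': 11}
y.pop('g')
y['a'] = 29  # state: {'b': 13, 'z': 11, 'a': 29}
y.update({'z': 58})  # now {'b': 13, 'z': 58, 'a': 29}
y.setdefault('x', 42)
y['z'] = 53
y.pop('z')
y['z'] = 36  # {'b': 13, 'a': 29, 'x': 42, 'z': 36}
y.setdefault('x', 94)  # 42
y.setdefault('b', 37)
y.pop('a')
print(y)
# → {'b': 13, 'x': 42, 'z': 36}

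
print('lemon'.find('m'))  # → 2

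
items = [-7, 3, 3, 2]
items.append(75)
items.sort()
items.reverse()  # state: [75, 3, 3, 2, -7]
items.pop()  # -7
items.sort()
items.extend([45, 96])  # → [2, 3, 3, 75, 45, 96]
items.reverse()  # [96, 45, 75, 3, 3, 2]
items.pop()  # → 2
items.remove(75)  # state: [96, 45, 3, 3]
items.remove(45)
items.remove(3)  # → [96, 3]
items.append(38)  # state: [96, 3, 38]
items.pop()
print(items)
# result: [96, 3]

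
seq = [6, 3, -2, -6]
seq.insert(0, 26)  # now [26, 6, 3, -2, -6]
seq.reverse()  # [-6, -2, 3, 6, 26]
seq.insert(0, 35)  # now [35, -6, -2, 3, 6, 26]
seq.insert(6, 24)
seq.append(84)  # [35, -6, -2, 3, 6, 26, 24, 84]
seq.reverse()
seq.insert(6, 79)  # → [84, 24, 26, 6, 3, -2, 79, -6, 35]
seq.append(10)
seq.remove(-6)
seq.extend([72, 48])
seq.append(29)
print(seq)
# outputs [84, 24, 26, 6, 3, -2, 79, 35, 10, 72, 48, 29]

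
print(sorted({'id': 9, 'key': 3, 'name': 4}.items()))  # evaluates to [('id', 9), ('key', 3), ('name', 4)]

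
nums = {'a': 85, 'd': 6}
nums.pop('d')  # 6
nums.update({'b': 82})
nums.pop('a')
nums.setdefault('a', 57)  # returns 57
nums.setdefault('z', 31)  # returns 31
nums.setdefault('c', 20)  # 20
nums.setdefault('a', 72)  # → 57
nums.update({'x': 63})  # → {'b': 82, 'a': 57, 'z': 31, 'c': 20, 'x': 63}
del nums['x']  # {'b': 82, 'a': 57, 'z': 31, 'c': 20}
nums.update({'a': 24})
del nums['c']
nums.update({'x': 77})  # {'b': 82, 'a': 24, 'z': 31, 'x': 77}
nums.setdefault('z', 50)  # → 31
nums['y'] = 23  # {'b': 82, 'a': 24, 'z': 31, 'x': 77, 'y': 23}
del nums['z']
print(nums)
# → {'b': 82, 'a': 24, 'x': 77, 'y': 23}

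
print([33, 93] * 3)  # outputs [33, 93, 33, 93, 33, 93]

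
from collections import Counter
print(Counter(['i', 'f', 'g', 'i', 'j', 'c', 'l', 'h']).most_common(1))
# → [('i', 2)]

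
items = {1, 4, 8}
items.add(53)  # {1, 4, 8, 53}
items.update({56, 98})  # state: {1, 4, 8, 53, 56, 98}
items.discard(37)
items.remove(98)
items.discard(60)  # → {1, 4, 8, 53, 56}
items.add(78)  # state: {1, 4, 8, 53, 56, 78}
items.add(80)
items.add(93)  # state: {1, 4, 8, 53, 56, 78, 80, 93}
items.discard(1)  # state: {4, 8, 53, 56, 78, 80, 93}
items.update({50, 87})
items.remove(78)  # {4, 8, 50, 53, 56, 80, 87, 93}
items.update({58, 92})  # {4, 8, 50, 53, 56, 58, 80, 87, 92, 93}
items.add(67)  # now {4, 8, 50, 53, 56, 58, 67, 80, 87, 92, 93}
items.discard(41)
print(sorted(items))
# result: [4, 8, 50, 53, 56, 58, 67, 80, 87, 92, 93]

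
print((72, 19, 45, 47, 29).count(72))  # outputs 1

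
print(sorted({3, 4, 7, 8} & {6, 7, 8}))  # [7, 8]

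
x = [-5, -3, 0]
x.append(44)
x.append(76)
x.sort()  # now [-5, -3, 0, 44, 76]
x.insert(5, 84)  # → [-5, -3, 0, 44, 76, 84]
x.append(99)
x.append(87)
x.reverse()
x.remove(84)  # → [87, 99, 76, 44, 0, -3, -5]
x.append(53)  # [87, 99, 76, 44, 0, -3, -5, 53]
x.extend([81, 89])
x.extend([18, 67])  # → [87, 99, 76, 44, 0, -3, -5, 53, 81, 89, 18, 67]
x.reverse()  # [67, 18, 89, 81, 53, -5, -3, 0, 44, 76, 99, 87]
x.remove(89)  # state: [67, 18, 81, 53, -5, -3, 0, 44, 76, 99, 87]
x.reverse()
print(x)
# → [87, 99, 76, 44, 0, -3, -5, 53, 81, 18, 67]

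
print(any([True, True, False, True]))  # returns True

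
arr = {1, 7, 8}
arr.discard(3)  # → {1, 7, 8}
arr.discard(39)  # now {1, 7, 8}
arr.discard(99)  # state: {1, 7, 8}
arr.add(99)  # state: {1, 7, 8, 99}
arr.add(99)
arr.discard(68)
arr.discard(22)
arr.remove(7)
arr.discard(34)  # {1, 8, 99}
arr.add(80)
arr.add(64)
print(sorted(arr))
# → [1, 8, 64, 80, 99]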